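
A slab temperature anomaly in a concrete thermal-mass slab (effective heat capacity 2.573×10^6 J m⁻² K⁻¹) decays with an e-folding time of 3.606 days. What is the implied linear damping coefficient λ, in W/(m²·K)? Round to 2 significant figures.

8.3

Areal heat capacity C = 2.573×10^6 J m⁻² K⁻¹ (given).
τ = 3.606 days = 3.12×10^5 s.
λ = C / τ = 2.57×10^6 / 3.12×10^5 = 8.26 W/(m²·K).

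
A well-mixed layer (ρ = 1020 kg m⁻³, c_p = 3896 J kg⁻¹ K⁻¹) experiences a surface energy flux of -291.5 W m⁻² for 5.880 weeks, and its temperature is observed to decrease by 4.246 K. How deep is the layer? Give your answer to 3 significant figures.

Heat input Q = F Δt = -291.5 × 3.56×10^6 s = -1.04×10^9 J/m².
Required areal heat capacity C = Q / ΔT = 2.44×10^8 J/(m²·K).
Depth D = C / (ρ c_p) = 2.44×10^8 / (1020 × 3896) = 61.4 m.

61.4 m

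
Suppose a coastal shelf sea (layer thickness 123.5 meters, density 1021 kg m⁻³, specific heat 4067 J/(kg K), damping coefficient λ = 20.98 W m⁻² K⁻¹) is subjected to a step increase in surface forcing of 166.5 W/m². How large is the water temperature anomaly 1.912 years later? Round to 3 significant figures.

Areal heat capacity C = ρ c_p D = 1021 × 4067 × 123.5 = 5.13×10^8 J m⁻² K⁻¹.
τ = C / λ = 5.13×10^8 / 20.98 = 2.44×10^7 s.
Equilibrium anomaly ΔT_eq = F / λ = 166.5 / 20.98 = 7.94 K.
t = 1.912 years = 6.03×10^7 s, so t/τ = 2.47.
ΔT(t) = ΔT_eq (1 − e^(−t/τ)) = 7.94 × (1 − e^−2.47) = 7.26 K.

7.26 K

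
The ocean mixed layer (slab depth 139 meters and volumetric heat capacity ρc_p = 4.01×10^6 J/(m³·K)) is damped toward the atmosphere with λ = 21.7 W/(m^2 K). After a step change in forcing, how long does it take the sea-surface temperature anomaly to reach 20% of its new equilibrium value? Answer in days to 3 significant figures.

66.3 days

Areal heat capacity C = ρc_p × D = 4.01×10^6 × 139 = 5.57×10^8 J/(m²·K).
τ = C / λ = 5.57×10^8 / 21.7 = 2.57×10^7 s.
Fraction reached: 1 − e^(−t/τ) = 0.20 ⇒ t = −τ ln(1 − 0.20) = τ × 0.223.
t = 5.73×10^6 s = 66.3 days.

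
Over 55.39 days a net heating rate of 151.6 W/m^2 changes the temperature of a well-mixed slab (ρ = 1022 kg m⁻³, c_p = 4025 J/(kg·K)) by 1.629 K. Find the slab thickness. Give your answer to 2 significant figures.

110 m

Heat input Q = F Δt = 151.6 × 4.79×10^6 s = 7.26×10^8 J/m².
Required areal heat capacity C = Q / ΔT = 4.45×10^8 J/(m²·K).
Depth D = C / (ρ c_p) = 4.45×10^8 / (1022 × 4025) = 108 m.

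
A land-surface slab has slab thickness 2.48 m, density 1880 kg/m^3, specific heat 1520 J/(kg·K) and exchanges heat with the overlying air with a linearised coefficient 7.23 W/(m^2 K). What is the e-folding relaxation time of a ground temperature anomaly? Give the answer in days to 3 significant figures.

Areal heat capacity C = ρ c_p D = 1880 × 1520 × 2.48 = 7.09×10^6 J/(m^2 K).
Relaxation time τ = C / λ = 7.09×10^6 / 7.23 = 9.80×10^5 s.
In days: 9.80×10^5 s / (86400 s/day) = 11.3 days.

11.3 days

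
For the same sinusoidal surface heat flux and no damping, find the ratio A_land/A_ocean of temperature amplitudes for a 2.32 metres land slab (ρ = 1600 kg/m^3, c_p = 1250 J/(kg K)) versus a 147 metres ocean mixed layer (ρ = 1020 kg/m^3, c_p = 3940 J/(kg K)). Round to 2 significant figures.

C_ocean = 1020 × 3940 × 147 = 5.91×10^8 J/(m²·K).
C_land = 1600 × 1250 × 2.32 = 4.64×10^6 J/(m²·K).
Undamped amplitude ∝ 1/C, so A_land/A_ocean = C_ocean/C_land = 127.

130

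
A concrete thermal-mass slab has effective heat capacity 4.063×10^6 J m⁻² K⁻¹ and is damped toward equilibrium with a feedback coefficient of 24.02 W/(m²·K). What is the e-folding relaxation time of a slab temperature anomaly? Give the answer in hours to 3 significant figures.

Areal heat capacity C = 4.063×10^6 J m⁻² K⁻¹ (given).
Relaxation time τ = C / λ = 4.06×10^6 / 24.02 = 1.69×10^5 s.
In hours: 1.69×10^5 s / (3600 s/hour) = 47.0 hours.

47.0 hours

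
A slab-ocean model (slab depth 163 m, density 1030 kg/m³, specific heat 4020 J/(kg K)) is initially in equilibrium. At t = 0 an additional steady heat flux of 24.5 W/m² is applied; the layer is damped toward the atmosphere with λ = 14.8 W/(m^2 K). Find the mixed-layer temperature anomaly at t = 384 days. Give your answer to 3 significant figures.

0.856 K

Areal heat capacity C = ρ c_p D = 1030 × 4020 × 163 = 6.75×10^8 J/(m^2 K).
τ = C / λ = 6.75×10^8 / 14.8 = 4.56×10^7 s.
Equilibrium anomaly ΔT_eq = F / λ = 24.5 / 14.8 = 1.66 K.
t = 384 days = 3.32×10^7 s, so t/τ = 0.728.
ΔT(t) = ΔT_eq (1 − e^(−t/τ)) = 1.66 × (1 − e^−0.728) = 0.856 K.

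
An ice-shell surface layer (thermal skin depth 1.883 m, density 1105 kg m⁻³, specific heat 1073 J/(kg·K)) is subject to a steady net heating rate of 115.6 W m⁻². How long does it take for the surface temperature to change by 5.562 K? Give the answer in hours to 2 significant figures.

Areal heat capacity C = ρ c_p D = 1105 × 1073 × 1.883 = 2.23×10^6 J/(m^2 K).
Time required: Δt = C ΔT / F = 2.23×10^6 × 5.562 / 115.6 = 1.07×10^5 s.
In hours: 1.07×10^5 s / (3600 s/hour) = 29.8 hours.

30 hours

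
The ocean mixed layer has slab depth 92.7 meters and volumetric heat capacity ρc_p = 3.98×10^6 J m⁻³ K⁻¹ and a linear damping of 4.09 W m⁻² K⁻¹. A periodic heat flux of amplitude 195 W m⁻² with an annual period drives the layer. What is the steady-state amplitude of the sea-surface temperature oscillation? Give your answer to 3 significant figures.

Areal heat capacity C = ρc_p × D = 3.98×10^6 × 92.7 = 3.69×10^8 J/(m^2 K).
Angular frequency ω = 2π / T = 2π / 3.15×10^7 s = 1.99×10^-7 s⁻¹.
√((Cω)² + λ²) = √((73.5)² + 4.09²) = 73.6 W/(m²·K).
Amplitude A = F₀ / √((Cω)²+λ²) = 195 / 73.6 = 2.65 K.

2.65 K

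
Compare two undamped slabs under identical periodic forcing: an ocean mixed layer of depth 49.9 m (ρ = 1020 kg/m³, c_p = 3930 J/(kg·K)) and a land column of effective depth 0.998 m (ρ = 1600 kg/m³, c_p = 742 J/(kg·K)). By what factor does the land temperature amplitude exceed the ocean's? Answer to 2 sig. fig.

170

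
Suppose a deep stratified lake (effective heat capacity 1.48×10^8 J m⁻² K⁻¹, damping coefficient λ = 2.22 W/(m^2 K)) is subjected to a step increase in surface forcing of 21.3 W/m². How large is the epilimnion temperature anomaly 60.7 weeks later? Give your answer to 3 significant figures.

4.06 K

Areal heat capacity C = 1.48×10^8 J m⁻² K⁻¹ (given).
τ = C / λ = 1.48×10^8 / 2.22 = 6.67×10^7 s.
Equilibrium anomaly ΔT_eq = F / λ = 21.3 / 2.22 = 9.59 K.
t = 60.7 weeks = 3.67×10^7 s, so t/τ = 0.551.
ΔT(t) = ΔT_eq (1 − e^(−t/τ)) = 9.59 × (1 − e^−0.551) = 4.06 K.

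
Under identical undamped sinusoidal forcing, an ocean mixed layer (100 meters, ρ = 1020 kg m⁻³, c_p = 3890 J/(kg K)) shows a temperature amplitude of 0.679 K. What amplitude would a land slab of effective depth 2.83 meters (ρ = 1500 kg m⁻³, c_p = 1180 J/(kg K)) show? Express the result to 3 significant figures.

53.8 K

C_ocean = 3.97×10^8 J/(m²·K); C_land = 5.01×10^6 J/(m²·K).
A ∝ 1/C ⇒ A_land = A_ocean × C_ocean/C_land = 0.679 × 79.2 = 53.8 K.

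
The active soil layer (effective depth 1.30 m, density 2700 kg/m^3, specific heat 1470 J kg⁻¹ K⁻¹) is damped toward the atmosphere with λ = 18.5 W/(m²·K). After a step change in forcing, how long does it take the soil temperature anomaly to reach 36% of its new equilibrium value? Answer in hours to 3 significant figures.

34.6 hours

Areal heat capacity C = ρ c_p D = 2700 × 1470 × 1.30 = 5.16×10^6 J m⁻² K⁻¹.
τ = C / λ = 5.16×10^6 / 18.5 = 2.79×10^5 s.
Fraction reached: 1 − e^(−t/τ) = 0.36 ⇒ t = −τ ln(1 − 0.36) = τ × 0.446.
t = 1.24×10^5 s = 34.6 hours.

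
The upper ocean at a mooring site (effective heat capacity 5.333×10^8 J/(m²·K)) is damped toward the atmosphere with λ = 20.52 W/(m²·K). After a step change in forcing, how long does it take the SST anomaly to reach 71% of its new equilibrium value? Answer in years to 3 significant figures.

Areal heat capacity C = 5.333×10^8 J/(m²·K) (given).
τ = C / λ = 5.33×10^8 / 20.52 = 2.60×10^7 s.
Fraction reached: 1 − e^(−t/τ) = 0.71 ⇒ t = −τ ln(1 − 0.71) = τ × 1.24.
t = 3.22×10^7 s = 1.02 years.

1.02 years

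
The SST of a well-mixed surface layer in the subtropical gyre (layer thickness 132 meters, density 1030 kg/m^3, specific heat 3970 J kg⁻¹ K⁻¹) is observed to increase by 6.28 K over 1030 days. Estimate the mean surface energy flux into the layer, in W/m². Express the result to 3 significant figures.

Areal heat capacity C = ρ c_p D = 1030 × 3970 × 132 = 5.40×10^8 J m⁻² K⁻¹.
Required heat per unit area: Q = C ΔT = 5.40×10^8 × 6.28 = 3.39×10^9 J/m².
Flux F = Q / Δt = 3.39×10^9 / 8.90×10^7 s = 38.1 W/m².

38.1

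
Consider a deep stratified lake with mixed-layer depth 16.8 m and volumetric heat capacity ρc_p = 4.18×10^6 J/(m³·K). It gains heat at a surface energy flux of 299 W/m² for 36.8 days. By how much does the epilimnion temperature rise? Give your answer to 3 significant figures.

13.5 K

Areal heat capacity C = ρc_p × D = 4.18×10^6 × 16.8 = 7.02×10^7 J/(m²·K).
Net heat input Q = F Δt = 299 × (36.8 days × 86400 s/day) = 9.51×10^8 J/m².
ΔT = Q / C = 9.51×10^8 / 7.02×10^7 = 13.5 K.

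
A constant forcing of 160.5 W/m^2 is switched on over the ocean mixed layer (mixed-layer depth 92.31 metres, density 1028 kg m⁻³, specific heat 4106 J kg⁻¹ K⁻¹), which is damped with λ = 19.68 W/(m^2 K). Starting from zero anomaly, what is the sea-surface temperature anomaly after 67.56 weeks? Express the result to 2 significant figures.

Areal heat capacity C = ρ c_p D = 1028 × 4106 × 92.31 = 3.90×10^8 J m⁻² K⁻¹.
τ = C / λ = 3.90×10^8 / 19.68 = 1.98×10^7 s.
Equilibrium anomaly ΔT_eq = F / λ = 160.5 / 19.68 = 8.16 K.
t = 67.56 weeks = 4.09×10^7 s, so t/τ = 2.06.
ΔT(t) = ΔT_eq (1 − e^(−t/τ)) = 8.16 × (1 − e^−2.06) = 7.12 K.

7.1 K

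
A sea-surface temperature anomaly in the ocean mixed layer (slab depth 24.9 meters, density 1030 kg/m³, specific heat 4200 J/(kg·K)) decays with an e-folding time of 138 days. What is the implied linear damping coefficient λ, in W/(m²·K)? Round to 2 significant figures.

9.0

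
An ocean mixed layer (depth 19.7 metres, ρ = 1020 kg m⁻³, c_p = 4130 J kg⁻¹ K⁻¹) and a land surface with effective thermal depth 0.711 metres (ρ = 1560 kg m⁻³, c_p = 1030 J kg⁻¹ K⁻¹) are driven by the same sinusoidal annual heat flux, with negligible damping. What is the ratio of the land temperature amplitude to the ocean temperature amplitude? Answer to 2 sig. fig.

C_ocean = 1020 × 4130 × 19.7 = 8.30×10^7 J/(m²·K).
C_land = 1560 × 1030 × 0.711 = 1.14×10^6 J/(m²·K).
Undamped amplitude ∝ 1/C, so A_land/A_ocean = C_ocean/C_land = 72.6.

73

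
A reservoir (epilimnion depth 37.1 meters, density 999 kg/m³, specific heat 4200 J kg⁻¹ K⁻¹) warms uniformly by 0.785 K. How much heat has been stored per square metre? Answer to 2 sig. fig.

Areal heat capacity C = ρ c_p D = 999 × 4200 × 37.1 = 1.56×10^8 J m⁻² K⁻¹.
ΔQ = C ΔT = 1.56×10^8 × 0.785 = 1.22×10^8 J/m².

1.2×10^8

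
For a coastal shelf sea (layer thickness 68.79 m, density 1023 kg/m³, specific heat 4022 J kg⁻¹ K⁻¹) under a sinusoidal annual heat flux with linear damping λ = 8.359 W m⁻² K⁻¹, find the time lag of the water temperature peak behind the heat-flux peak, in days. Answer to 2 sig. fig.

83 days

Areal heat capacity C = ρ c_p D = 1023 × 4022 × 68.79 = 2.83×10^8 J/(m²·K).
ω = 2π / 3.15×10^7 s = 1.99×10^-7 s⁻¹.
Phase lag φ = arctan(Cω/λ) = arctan(56.4/8.359) = 1.42 rad.
Time lag = φ / ω = 1.42 / 1.99×10^-7 = 7.15×10^6 s = 82.7 days.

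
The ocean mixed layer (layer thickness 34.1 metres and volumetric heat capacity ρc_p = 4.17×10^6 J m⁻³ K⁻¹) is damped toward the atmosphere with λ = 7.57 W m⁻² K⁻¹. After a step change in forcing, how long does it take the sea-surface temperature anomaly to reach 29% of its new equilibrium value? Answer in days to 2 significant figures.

Areal heat capacity C = ρc_p × D = 4.17×10^6 × 34.1 = 1.42×10^8 J/(m²·K).
τ = C / λ = 1.42×10^8 / 7.57 = 1.88×10^7 s.
Fraction reached: 1 − e^(−t/τ) = 0.29 ⇒ t = −τ ln(1 − 0.29) = τ × 0.342.
t = 6.43×10^6 s = 74.5 days.

74 days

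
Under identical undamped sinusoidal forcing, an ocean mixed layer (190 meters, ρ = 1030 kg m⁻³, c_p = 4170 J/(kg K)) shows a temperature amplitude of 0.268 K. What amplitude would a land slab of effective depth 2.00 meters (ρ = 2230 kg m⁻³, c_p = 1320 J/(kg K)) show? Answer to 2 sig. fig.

C_ocean = 8.16×10^8 J/(m²·K); C_land = 5.89×10^6 J/(m²·K).
A ∝ 1/C ⇒ A_land = A_ocean × C_ocean/C_land = 0.268 × 139 = 37.1 K.

37 K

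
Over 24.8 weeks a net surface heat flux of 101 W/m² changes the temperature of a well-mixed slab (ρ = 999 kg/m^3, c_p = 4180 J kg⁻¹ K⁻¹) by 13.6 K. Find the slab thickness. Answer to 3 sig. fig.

Heat input Q = F Δt = 101 × 1.50×10^7 s = 1.51×10^9 J/m².
Required areal heat capacity C = Q / ΔT = 1.11×10^8 J/(m²·K).
Depth D = C / (ρ c_p) = 1.11×10^8 / (999 × 4180) = 26.7 m.

26.7 m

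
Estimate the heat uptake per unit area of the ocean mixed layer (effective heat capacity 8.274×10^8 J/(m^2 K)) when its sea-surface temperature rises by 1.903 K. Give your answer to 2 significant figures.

1.6×10^9

Areal heat capacity C = 8.274×10^8 J/(m^2 K) (given).
ΔQ = C ΔT = 8.27×10^8 × 1.903 = 1.57×10^9 J/m².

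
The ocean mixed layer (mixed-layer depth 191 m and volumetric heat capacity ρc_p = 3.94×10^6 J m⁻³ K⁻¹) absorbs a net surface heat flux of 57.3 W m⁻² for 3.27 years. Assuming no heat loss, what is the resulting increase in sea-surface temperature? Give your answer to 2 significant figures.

7.9 K

Areal heat capacity C = ρc_p × D = 3.94×10^6 × 191 = 7.53×10^8 J m⁻² K⁻¹.
Net heat input Q = F Δt = 57.3 × (3.27 years × 3.156×10^7 s/year) = 5.91×10^9 J/m².
ΔT = Q / C = 5.91×10^9 / 7.53×10^8 = 7.86 K.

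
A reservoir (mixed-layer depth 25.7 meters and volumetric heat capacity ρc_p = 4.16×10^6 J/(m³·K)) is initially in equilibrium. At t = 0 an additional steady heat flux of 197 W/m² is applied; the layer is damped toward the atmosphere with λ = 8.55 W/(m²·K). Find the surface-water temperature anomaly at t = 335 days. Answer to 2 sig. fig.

21 K

Areal heat capacity C = ρc_p × D = 4.16×10^6 × 25.7 = 1.07×10^8 J/(m^2 K).
τ = C / λ = 1.07×10^8 / 8.55 = 1.25×10^7 s.
Equilibrium anomaly ΔT_eq = F / λ = 197 / 8.55 = 23.0 K.
t = 335 days = 2.89×10^7 s, so t/τ = 2.31.
ΔT(t) = ΔT_eq (1 − e^(−t/τ)) = 23.0 × (1 − e^−2.31) = 20.8 K.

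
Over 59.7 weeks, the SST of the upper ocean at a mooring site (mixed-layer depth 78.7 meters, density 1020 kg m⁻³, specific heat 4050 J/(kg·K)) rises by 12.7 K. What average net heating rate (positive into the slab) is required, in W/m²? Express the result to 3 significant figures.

114

Areal heat capacity C = ρ c_p D = 1020 × 4050 × 78.7 = 3.25×10^8 J/(m²·K).
Required heat per unit area: Q = C ΔT = 3.25×10^8 × 12.7 = 4.13×10^9 J/m².
Flux F = Q / Δt = 4.13×10^9 / 3.61×10^7 s = 114 W/m².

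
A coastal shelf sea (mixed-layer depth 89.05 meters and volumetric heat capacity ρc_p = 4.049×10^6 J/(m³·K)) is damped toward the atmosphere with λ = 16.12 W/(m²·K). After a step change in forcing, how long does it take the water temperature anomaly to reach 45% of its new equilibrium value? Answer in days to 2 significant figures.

150 days

Areal heat capacity C = ρc_p × D = 4.049×10^6 × 89.05 = 3.61×10^8 J/(m²·K).
τ = C / λ = 3.61×10^8 / 16.12 = 2.24×10^7 s.
Fraction reached: 1 − e^(−t/τ) = 0.45 ⇒ t = −τ ln(1 − 0.45) = τ × 0.598.
t = 1.34×10^7 s = 155 days.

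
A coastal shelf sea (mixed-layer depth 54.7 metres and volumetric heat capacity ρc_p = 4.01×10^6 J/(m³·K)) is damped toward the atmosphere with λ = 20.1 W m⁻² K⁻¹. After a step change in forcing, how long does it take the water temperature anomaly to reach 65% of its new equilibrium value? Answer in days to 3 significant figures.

133 days

Areal heat capacity C = ρc_p × D = 4.01×10^6 × 54.7 = 2.19×10^8 J/(m^2 K).
τ = C / λ = 2.19×10^8 / 20.1 = 1.09×10^7 s.
Fraction reached: 1 − e^(−t/τ) = 0.65 ⇒ t = −τ ln(1 − 0.65) = τ × 1.05.
t = 1.15×10^7 s = 133 days.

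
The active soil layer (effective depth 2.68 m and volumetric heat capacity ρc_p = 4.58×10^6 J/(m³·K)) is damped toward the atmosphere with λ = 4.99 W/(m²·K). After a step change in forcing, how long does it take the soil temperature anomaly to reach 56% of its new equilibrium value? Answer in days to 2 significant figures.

Areal heat capacity C = ρc_p × D = 4.58×10^6 × 2.68 = 1.23×10^7 J/(m²·K).
τ = C / λ = 1.23×10^7 / 4.99 = 2.46×10^6 s.
Fraction reached: 1 − e^(−t/τ) = 0.56 ⇒ t = −τ ln(1 − 0.56) = τ × 0.821.
t = 2.02×10^6 s = 23.4 days.

23 days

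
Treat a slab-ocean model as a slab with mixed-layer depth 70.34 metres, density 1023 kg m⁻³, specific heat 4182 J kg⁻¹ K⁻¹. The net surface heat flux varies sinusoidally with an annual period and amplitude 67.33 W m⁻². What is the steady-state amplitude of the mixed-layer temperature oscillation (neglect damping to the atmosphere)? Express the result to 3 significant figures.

1.12 K

Areal heat capacity C = ρ c_p D = 1023 × 4182 × 70.34 = 3.01×10^8 J m⁻² K⁻¹.
Angular frequency ω = 2π / T = 2π / 3.15×10^7 s = 1.99×10^-7 s⁻¹.
Cω = 3.01×10^8 × 1.99×10^-7 = 60.0 W/(m²·K).
Amplitude A = F₀ / (Cω) = 67.33 / 60.0 = 1.12 K.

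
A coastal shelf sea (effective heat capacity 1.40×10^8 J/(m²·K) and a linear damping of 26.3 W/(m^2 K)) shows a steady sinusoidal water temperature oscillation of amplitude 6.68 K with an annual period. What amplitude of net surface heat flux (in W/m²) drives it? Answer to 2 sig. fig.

Areal heat capacity C = 1.40×10^8 J/(m²·K) (given).
ω = 2π / 3.15×10^7 s = 1.99×10^-7 s⁻¹.
√((Cω)² + λ²) = √((27.9)² + 26.3²) = 38.3 W/(m²·K).
F₀ = A × √((Cω)²+λ²) = 6.68 × 38.3 = 256 W/m².

260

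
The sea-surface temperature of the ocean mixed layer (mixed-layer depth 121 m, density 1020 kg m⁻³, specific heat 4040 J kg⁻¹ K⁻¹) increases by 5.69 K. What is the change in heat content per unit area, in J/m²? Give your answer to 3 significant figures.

Areal heat capacity C = ρ c_p D = 1020 × 4040 × 121 = 4.99×10^8 J m⁻² K⁻¹.
ΔQ = C ΔT = 4.99×10^8 × 5.69 = 2.84×10^9 J/m².

2.84×10^9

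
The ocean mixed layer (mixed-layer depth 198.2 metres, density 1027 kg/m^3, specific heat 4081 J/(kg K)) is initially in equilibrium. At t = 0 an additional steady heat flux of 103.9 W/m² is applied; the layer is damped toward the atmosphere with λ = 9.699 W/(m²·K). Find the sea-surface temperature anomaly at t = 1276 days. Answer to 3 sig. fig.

7.76 K

Areal heat capacity C = ρ c_p D = 1027 × 4081 × 198.2 = 8.31×10^8 J m⁻² K⁻¹.
τ = C / λ = 8.31×10^8 / 9.699 = 8.56×10^7 s.
Equilibrium anomaly ΔT_eq = F / λ = 103.9 / 9.699 = 10.7 K.
t = 1276 days = 1.10×10^8 s, so t/τ = 1.29.
ΔT(t) = ΔT_eq (1 − e^(−t/τ)) = 10.7 × (1 − e^−1.29) = 7.76 K.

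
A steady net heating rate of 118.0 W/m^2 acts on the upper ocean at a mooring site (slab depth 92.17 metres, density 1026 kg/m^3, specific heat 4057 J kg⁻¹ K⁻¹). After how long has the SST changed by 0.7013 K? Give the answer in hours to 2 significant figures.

630 hours

Areal heat capacity C = ρ c_p D = 1026 × 4057 × 92.17 = 3.84×10^8 J/(m²·K).
Time required: Δt = C ΔT / F = 3.84×10^8 × 0.7013 / 118.0 = 2.28×10^6 s.
In hours: 2.28×10^6 s / (3600 s/hour) = 633 hours.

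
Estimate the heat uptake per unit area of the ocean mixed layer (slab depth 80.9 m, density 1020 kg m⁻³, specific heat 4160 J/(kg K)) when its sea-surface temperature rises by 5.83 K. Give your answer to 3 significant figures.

2.00×10^9

Areal heat capacity C = ρ c_p D = 1020 × 4160 × 80.9 = 3.43×10^8 J/(m²·K).
ΔQ = C ΔT = 3.43×10^8 × 5.83 = 2.00×10^9 J/m².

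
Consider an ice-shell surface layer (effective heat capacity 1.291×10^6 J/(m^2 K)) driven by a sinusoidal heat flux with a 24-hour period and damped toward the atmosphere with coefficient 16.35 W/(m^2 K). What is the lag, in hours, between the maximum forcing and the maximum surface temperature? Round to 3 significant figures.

Areal heat capacity C = 1.291×10^6 J/(m^2 K) (given).
ω = 2π / 86400 s = 7.27×10^-5 s⁻¹.
Phase lag φ = arctan(Cω/λ) = arctan(93.9/16.35) = 1.40 rad.
Time lag = φ / ω = 1.40 / 7.27×10^-5 = 19200 s = 5.34 hours.

5.34 hours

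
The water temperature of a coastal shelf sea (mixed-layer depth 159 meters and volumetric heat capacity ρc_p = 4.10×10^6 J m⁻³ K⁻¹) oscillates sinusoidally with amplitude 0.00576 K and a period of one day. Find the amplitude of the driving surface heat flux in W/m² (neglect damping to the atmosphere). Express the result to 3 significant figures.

273

Areal heat capacity C = ρc_p × D = 4.10×10^6 × 159 = 6.52×10^8 J/(m²·K).
ω = 2π / 86400 s = 7.27×10^-5 s⁻¹.
Cω = 6.52×10^8 × 7.27×10^-5 = 47400 W/(m²·K).
F₀ = A × Cω = 0.00576 × 47400 = 273 W/m².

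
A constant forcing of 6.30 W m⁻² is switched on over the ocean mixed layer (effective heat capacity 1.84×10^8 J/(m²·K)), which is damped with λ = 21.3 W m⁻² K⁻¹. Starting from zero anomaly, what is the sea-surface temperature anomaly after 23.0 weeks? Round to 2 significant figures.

0.24 K

Areal heat capacity C = 1.84×10^8 J/(m²·K) (given).
τ = C / λ = 1.84×10^8 / 21.3 = 8.64×10^6 s.
Equilibrium anomaly ΔT_eq = F / λ = 6.30 / 21.3 = 0.296 K.
t = 23.0 weeks = 1.39×10^7 s, so t/τ = 1.61.
ΔT(t) = ΔT_eq (1 − e^(−t/τ)) = 0.296 × (1 − e^−1.61) = 0.237 K.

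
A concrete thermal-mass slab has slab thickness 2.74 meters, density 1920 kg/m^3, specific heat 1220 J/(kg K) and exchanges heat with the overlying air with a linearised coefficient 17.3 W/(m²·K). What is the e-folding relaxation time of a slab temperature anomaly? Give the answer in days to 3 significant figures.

4.29 days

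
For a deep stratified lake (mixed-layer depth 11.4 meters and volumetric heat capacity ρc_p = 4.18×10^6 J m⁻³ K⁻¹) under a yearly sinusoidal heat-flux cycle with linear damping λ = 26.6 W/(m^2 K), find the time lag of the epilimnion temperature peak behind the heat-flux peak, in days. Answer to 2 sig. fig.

Areal heat capacity C = ρc_p × D = 4.18×10^6 × 11.4 = 4.77×10^7 J/(m²·K).
ω = 2π / 3.15×10^7 s = 1.99×10^-7 s⁻¹.
Phase lag φ = arctan(Cω/λ) = arctan(9.49/26.6) = 0.343 rad.
Time lag = φ / ω = 0.343 / 1.99×10^-7 = 1.72×10^6 s = 19.9 days.

20 days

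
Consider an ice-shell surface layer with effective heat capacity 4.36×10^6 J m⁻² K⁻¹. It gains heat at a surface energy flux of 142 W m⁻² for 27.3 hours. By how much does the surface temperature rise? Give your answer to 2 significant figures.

Areal heat capacity C = 4.36×10^6 J m⁻² K⁻¹ (given).
Net heat input Q = F Δt = 142 × (27.3 hours × 3600 s/hour) = 1.40×10^7 J/m².
ΔT = Q / C = 1.40×10^7 / 4.36×10^6 = 3.20 K.

3.2 K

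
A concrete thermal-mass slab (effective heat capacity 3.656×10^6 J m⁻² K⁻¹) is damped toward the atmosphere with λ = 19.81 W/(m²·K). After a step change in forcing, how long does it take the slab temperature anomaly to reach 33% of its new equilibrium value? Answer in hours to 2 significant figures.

21 hours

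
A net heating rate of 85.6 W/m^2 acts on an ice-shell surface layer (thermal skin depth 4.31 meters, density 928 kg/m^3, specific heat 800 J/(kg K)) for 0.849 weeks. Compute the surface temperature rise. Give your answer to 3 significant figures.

13.7 K

Areal heat capacity C = ρ c_p D = 928 × 800 × 4.31 = 3.20×10^6 J/(m^2 K).
Net heat input Q = F Δt = 85.6 × (0.849 weeks × 6.048×10^5 s/week) = 4.40×10^7 J/m².
ΔT = Q / C = 4.40×10^7 / 3.20×10^6 = 13.7 K.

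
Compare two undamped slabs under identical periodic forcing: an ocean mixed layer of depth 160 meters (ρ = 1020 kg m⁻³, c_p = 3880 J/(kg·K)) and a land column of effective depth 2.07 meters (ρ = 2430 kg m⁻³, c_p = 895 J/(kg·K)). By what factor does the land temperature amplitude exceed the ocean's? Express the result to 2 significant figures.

C_ocean = 1020 × 3880 × 160 = 6.33×10^8 J/(m²·K).
C_land = 2430 × 895 × 2.07 = 4.50×10^6 J/(m²·K).
Undamped amplitude ∝ 1/C, so A_land/A_ocean = C_ocean/C_land = 141.

140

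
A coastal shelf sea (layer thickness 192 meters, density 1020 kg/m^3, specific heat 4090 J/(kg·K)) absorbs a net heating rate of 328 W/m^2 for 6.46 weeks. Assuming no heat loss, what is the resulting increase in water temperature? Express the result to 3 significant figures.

Areal heat capacity C = ρ c_p D = 1020 × 4090 × 192 = 8.01×10^8 J/(m^2 K).
Net heat input Q = F Δt = 328 × (6.46 weeks × 6.048×10^5 s/week) = 1.28×10^9 J/m².
ΔT = Q / C = 1.28×10^9 / 8.01×10^8 = 1.60 K.

1.60 K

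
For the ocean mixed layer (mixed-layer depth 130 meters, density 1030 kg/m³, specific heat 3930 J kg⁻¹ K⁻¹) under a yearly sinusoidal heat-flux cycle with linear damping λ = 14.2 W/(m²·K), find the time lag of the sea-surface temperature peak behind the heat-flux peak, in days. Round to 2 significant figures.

83 days

Areal heat capacity C = ρ c_p D = 1030 × 3930 × 130 = 5.26×10^8 J/(m²·K).
ω = 2π / 3.15×10^7 s = 1.99×10^-7 s⁻¹.
Phase lag φ = arctan(Cω/λ) = arctan(105/14.2) = 1.44 rad.
Time lag = φ / ω = 1.44 / 1.99×10^-7 = 7.21×10^6 s = 83.4 days.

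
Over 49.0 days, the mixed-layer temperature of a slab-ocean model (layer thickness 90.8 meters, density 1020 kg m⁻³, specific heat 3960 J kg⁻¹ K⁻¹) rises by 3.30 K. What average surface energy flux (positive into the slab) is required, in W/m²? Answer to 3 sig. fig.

Areal heat capacity C = ρ c_p D = 1020 × 3960 × 90.8 = 3.67×10^8 J/(m^2 K).
Required heat per unit area: Q = C ΔT = 3.67×10^8 × 3.30 = 1.21×10^9 J/m².
Flux F = Q / Δt = 1.21×10^9 / 4.23×10^6 s = 286 W/m².

286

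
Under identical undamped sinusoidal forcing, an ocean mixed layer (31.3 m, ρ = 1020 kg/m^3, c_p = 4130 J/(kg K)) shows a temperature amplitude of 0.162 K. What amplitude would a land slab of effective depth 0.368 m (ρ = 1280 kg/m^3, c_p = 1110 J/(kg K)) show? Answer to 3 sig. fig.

C_ocean = 1.32×10^8 J/(m²·K); C_land = 5.23×10^5 J/(m²·K).
A ∝ 1/C ⇒ A_land = A_ocean × C_ocean/C_land = 0.162 × 252 = 40.9 K.

40.9 K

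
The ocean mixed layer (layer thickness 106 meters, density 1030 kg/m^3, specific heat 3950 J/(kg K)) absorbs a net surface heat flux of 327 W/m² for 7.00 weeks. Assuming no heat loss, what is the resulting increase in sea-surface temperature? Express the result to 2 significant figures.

3.2 K

Areal heat capacity C = ρ c_p D = 1030 × 3950 × 106 = 4.31×10^8 J/(m^2 K).
Net heat input Q = F Δt = 327 × (7.00 weeks × 6.048×10^5 s/week) = 1.38×10^9 J/m².
ΔT = Q / C = 1.38×10^9 / 4.31×10^8 = 3.21 K.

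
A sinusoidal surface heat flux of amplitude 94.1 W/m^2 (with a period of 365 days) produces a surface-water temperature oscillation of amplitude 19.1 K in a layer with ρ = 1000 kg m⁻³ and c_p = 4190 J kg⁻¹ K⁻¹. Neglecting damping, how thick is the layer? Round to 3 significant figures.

5.90 m

ω = 2π / 3.15×10^7 s = 1.99×10^-7 s⁻¹.
Required C = F₀ / (A ω) = 94.1 / (19.1 × 1.99×10^-7) = 2.47×10^7 J/(m²·K).
D = C / (ρ c_p) = 2.47×10^7 / (1000 × 4190) = 5.90 m.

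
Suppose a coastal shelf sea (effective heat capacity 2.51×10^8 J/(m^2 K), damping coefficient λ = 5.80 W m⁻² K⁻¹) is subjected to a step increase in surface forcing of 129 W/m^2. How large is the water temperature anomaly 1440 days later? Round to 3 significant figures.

21.0 K

Areal heat capacity C = 2.51×10^8 J/(m^2 K) (given).
τ = C / λ = 2.51×10^8 / 5.80 = 4.33×10^7 s.
Equilibrium anomaly ΔT_eq = F / λ = 129 / 5.80 = 22.2 K.
t = 1440 days = 1.24×10^8 s, so t/τ = 2.87.
ΔT(t) = ΔT_eq (1 − e^(−t/τ)) = 22.2 × (1 − e^−2.87) = 21.0 K.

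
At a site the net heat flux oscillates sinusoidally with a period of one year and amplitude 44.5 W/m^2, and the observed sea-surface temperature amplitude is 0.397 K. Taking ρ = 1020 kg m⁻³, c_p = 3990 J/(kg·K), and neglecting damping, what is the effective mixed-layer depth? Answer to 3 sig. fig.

138 m

ω = 2π / 3.15×10^7 s = 1.99×10^-7 s⁻¹.
Required C = F₀ / (A ω) = 44.5 / (0.397 × 1.99×10^-7) = 5.63×10^8 J/(m²·K).
D = C / (ρ c_p) = 5.63×10^8 / (1020 × 3990) = 138 m.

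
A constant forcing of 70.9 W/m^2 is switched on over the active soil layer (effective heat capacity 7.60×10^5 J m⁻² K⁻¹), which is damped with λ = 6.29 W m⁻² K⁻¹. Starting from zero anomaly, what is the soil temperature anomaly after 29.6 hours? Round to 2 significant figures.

Areal heat capacity C = 7.60×10^5 J m⁻² K⁻¹ (given).
τ = C / λ = 7.60×10^5 / 6.29 = 1.21×10^5 s.
Equilibrium anomaly ΔT_eq = F / λ = 70.9 / 6.29 = 11.3 K.
t = 29.6 hours = 1.07×10^5 s, so t/τ = 0.882.
ΔT(t) = ΔT_eq (1 − e^(−t/τ)) = 11.3 × (1 − e^−0.882) = 6.61 K.

6.6 K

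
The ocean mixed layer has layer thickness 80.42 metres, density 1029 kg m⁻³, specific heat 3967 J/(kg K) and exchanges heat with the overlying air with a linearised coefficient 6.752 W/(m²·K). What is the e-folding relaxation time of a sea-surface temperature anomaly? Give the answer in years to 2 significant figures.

1.5 years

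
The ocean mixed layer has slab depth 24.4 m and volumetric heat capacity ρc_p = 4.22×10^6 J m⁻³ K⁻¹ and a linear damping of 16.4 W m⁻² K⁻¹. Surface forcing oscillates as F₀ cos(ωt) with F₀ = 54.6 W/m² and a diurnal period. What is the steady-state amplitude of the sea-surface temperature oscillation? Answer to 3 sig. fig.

Areal heat capacity C = ρc_p × D = 4.22×10^6 × 24.4 = 1.03×10^8 J/(m^2 K).
Angular frequency ω = 2π / T = 2π / 86400 s = 7.27×10^-5 s⁻¹.
√((Cω)² + λ²) = √((7490)² + 16.4²) = 7490 W/(m²·K).
Amplitude A = F₀ / √((Cω)²+λ²) = 54.6 / 7490 = 0.00729 K.

0.00729 K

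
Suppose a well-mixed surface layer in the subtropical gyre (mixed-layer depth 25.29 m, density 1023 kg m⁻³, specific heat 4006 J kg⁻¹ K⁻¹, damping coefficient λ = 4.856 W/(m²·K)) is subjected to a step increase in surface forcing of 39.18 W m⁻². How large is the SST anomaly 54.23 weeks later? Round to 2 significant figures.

Areal heat capacity C = ρ c_p D = 1023 × 4006 × 25.29 = 1.04×10^8 J m⁻² K⁻¹.
τ = C / λ = 1.04×10^8 / 4.856 = 2.13×10^7 s.
Equilibrium anomaly ΔT_eq = F / λ = 39.18 / 4.856 = 8.07 K.
t = 54.23 weeks = 3.28×10^7 s, so t/τ = 1.54.
ΔT(t) = ΔT_eq (1 − e^(−t/τ)) = 8.07 × (1 − e^−1.54) = 6.33 K.

6.3 K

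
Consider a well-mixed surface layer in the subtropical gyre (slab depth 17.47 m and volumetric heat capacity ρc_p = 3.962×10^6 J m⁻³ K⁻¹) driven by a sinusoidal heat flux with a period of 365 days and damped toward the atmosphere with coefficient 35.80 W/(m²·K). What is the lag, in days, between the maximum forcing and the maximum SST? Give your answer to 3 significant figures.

Areal heat capacity C = ρc_p × D = 3.962×10^6 × 17.47 = 6.92×10^7 J m⁻² K⁻¹.
ω = 2π / 3.15×10^7 s = 1.99×10^-7 s⁻¹.
Phase lag φ = arctan(Cω/λ) = arctan(13.8/35.80) = 0.368 rad.
Time lag = φ / ω = 0.368 / 1.99×10^-7 = 1.85×10^6 s = 21.4 days.

21.4 days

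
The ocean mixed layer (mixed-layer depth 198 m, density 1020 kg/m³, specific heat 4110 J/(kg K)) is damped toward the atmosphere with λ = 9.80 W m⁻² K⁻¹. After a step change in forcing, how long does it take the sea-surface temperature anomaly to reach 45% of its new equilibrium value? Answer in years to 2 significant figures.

1.6 years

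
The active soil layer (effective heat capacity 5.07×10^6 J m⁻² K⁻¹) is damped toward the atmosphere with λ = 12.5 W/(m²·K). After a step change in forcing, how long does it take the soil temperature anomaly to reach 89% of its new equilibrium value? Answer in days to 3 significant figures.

Areal heat capacity C = 5.07×10^6 J m⁻² K⁻¹ (given).
τ = C / λ = 5.07×10^6 / 12.5 = 4.06×10^5 s.
Fraction reached: 1 − e^(−t/τ) = 0.89 ⇒ t = −τ ln(1 − 0.89) = τ × 2.21.
t = 8.95×10^5 s = 10.4 days.

10.4 days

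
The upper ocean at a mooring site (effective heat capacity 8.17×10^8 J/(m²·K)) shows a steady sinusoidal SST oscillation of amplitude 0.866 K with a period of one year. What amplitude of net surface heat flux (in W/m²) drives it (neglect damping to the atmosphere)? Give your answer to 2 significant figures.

Areal heat capacity C = 8.17×10^8 J/(m²·K) (given).
ω = 2π / 3.15×10^7 s = 1.99×10^-7 s⁻¹.
Cω = 8.17×10^8 × 1.99×10^-7 = 163 W/(m²·K).
F₀ = A × Cω = 0.866 × 163 = 141 W/m².

140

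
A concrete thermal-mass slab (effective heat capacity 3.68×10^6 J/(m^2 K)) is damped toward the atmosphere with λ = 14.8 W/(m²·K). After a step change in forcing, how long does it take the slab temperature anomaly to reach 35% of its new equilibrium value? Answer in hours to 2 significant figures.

Areal heat capacity C = 3.68×10^6 J/(m^2 K) (given).
τ = C / λ = 3.68×10^6 / 14.8 = 2.49×10^5 s.
Fraction reached: 1 − e^(−t/τ) = 0.35 ⇒ t = −τ ln(1 − 0.35) = τ × 0.431.
t = 1.07×10^5 s = 29.8 hours.

30 hours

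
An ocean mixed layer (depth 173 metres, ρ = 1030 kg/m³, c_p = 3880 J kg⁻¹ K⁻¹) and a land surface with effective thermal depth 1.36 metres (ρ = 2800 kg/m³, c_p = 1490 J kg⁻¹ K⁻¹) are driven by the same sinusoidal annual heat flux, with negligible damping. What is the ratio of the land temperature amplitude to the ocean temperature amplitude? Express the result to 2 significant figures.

120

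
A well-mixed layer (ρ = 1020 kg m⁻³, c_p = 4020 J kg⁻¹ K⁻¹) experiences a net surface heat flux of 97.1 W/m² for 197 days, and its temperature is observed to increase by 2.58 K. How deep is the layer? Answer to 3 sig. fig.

Heat input Q = F Δt = 97.1 × 1.70×10^7 s = 1.65×10^9 J/m².
Required areal heat capacity C = Q / ΔT = 6.41×10^8 J/(m²·K).
Depth D = C / (ρ c_p) = 6.41×10^8 / (1020 × 4020) = 156 m.

156 m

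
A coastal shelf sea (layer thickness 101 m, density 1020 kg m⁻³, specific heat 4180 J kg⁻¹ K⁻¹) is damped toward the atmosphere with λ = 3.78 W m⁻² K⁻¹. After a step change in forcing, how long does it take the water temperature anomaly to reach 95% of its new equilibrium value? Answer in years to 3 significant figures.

10.8 years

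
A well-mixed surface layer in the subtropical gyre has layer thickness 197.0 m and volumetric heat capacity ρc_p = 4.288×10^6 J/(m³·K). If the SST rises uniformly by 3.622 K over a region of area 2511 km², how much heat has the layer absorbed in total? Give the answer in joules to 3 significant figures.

7.68×10^18 J

Areal heat capacity C = ρc_p × D = 4.288×10^6 × 197.0 = 8.45×10^8 J/(m^2 K).
Heat per unit area: q = C ΔT = 8.45×10^8 × 3.622 = 3.06×10^9 J/m².
Total heat: Q = q × A = 3.06×10^9 × (2511 × 10⁶ m²) = 7.68×10^18 J.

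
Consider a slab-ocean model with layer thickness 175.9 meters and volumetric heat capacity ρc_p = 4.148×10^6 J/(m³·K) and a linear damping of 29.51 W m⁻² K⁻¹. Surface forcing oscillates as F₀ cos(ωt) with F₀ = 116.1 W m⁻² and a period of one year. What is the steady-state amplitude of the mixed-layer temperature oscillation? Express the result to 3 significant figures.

0.783 K

Areal heat capacity C = ρc_p × D = 4.148×10^6 × 175.9 = 7.30×10^8 J/(m^2 K).
Angular frequency ω = 2π / T = 2π / 3.15×10^7 s = 1.99×10^-7 s⁻¹.
√((Cω)² + λ²) = √((145)² + 29.51²) = 148 W/(m²·K).
Amplitude A = F₀ / √((Cω)²+λ²) = 116.1 / 148 = 0.783 K.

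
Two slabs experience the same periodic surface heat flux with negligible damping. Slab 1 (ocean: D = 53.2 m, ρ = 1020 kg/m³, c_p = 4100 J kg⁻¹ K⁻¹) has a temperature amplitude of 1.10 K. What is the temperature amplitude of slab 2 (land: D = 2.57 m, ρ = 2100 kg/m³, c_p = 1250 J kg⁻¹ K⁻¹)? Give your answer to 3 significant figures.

36.3 K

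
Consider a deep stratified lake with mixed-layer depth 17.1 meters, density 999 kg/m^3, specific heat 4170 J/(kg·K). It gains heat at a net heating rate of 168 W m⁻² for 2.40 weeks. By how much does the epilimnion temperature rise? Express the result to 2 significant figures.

3.4 K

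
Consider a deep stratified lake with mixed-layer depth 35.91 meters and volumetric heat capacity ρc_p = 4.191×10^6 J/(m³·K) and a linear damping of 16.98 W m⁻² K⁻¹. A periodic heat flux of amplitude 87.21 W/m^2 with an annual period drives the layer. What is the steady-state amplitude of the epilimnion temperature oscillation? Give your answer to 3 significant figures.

Areal heat capacity C = ρc_p × D = 4.191×10^6 × 35.91 = 1.50×10^8 J/(m²·K).
Angular frequency ω = 2π / T = 2π / 3.15×10^7 s = 1.99×10^-7 s⁻¹.
√((Cω)² + λ²) = √((30.0)² + 16.98²) = 34.5 W/(m²·K).
Amplitude A = F₀ / √((Cω)²+λ²) = 87.21 / 34.5 = 2.53 K.

2.53 K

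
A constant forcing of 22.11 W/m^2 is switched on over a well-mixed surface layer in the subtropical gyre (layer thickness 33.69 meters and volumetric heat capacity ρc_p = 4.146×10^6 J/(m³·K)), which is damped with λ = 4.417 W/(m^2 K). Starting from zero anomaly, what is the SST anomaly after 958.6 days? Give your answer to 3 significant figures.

4.64 K

Areal heat capacity C = ρc_p × D = 4.146×10^6 × 33.69 = 1.40×10^8 J m⁻² K⁻¹.
τ = C / λ = 1.40×10^8 / 4.417 = 3.16×10^7 s.
Equilibrium anomaly ΔT_eq = F / λ = 22.11 / 4.417 = 5.01 K.
t = 958.6 days = 8.28×10^7 s, so t/τ = 2.62.
ΔT(t) = ΔT_eq (1 − e^(−t/τ)) = 5.01 × (1 − e^−2.62) = 4.64 K.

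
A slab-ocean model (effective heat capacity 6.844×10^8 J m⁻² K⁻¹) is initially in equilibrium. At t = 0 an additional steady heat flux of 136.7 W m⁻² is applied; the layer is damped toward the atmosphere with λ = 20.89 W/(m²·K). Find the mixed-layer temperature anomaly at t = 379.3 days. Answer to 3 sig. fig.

4.14 K

Areal heat capacity C = 6.844×10^8 J m⁻² K⁻¹ (given).
τ = C / λ = 6.84×10^8 / 20.89 = 3.28×10^7 s.
Equilibrium anomaly ΔT_eq = F / λ = 136.7 / 20.89 = 6.54 K.
t = 379.3 days = 3.28×10^7 s, so t/τ = 1.00.
ΔT(t) = ΔT_eq (1 − e^(−t/τ)) = 6.54 × (1 − e^−1.00) = 4.14 K.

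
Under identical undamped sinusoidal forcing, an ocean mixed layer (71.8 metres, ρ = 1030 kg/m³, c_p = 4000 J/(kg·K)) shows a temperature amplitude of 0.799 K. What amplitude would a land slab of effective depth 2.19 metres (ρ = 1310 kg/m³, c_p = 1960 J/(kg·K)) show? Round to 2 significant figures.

42 K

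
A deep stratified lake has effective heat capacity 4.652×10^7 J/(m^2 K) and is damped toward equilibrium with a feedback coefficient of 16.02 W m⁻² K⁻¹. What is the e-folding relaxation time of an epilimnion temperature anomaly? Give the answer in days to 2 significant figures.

34 days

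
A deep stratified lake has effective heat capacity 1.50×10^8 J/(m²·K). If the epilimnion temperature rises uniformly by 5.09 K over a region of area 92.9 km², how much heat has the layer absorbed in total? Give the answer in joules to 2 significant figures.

Areal heat capacity C = 1.50×10^8 J/(m²·K) (given).
Heat per unit area: q = C ΔT = 1.50×10^8 × 5.09 = 7.64×10^8 J/m².
Total heat: Q = q × A = 7.64×10^8 × (92.9 × 10⁶ m²) = 7.09×10^16 J.

7.1×10^16 J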